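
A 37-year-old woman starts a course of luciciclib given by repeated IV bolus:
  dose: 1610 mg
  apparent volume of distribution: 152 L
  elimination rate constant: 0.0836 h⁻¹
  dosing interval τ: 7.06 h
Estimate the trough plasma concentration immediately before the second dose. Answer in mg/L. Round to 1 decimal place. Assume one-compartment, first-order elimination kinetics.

5.9 mg/L

C₀ per dose = Dose / Vd = 1610 / 152 = 10.59 mg/L
Fraction remaining after one interval: r = e^(−kτ) = e^(−0.08360 × 7.06) = 0.5542
Before dose 2, 1 dose has been given (aged 1τ).
C_trough = C₀ × r = 10.59 × 0.5542 = 5.869 mg/L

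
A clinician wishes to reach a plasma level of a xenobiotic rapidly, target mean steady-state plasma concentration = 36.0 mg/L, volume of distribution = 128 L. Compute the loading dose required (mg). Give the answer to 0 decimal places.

4608 mg

LD = Css × Vd = 36.0 × 128 = 4608 mg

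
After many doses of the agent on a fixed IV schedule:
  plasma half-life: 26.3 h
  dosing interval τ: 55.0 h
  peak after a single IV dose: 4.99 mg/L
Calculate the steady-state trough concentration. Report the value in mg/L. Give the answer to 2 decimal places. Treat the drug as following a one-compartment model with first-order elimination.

k = ln2 / t½ = 0.693147 / 26.3 = 0.02636 h⁻¹
e^(−kτ) = e^(−0.02636 × 55.0) = 0.2346
Accumulation ratio R = 1 / (1 − e^(−kτ)) = 1 / (1 − 0.2346) = 1.307
Steady-state trough = C₀ × R × e^(−kτ) = 4.99 × 1.307 × 0.2346 = 1.530 mg/L

1.53 mg/L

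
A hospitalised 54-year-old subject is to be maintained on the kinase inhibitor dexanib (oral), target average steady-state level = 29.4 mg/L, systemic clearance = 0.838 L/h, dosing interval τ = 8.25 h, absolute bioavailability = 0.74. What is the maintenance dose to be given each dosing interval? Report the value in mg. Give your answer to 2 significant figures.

At steady state, F × (Dose/τ) = Css × CL.
Dose = Css × CL × τ / F = 29.4 × 0.8380 × 8.25 / 0.74 = 274.7 mg

270 mg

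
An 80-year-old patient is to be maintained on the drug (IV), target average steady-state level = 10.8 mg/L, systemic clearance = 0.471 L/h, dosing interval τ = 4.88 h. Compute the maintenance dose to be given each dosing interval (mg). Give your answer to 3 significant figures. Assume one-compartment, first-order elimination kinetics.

At steady state, Dose/τ = Css × CL.
Dose = Css × CL × τ = 10.8 × 0.4710 × 4.88 = 24.82 mg

24.8 mg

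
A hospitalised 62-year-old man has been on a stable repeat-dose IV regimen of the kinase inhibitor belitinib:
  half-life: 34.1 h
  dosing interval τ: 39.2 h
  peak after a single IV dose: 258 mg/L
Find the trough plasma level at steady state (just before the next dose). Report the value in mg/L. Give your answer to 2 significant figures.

k = ln2 / t½ = 0.693147 / 34.1 = 0.02033 h⁻¹
e^(−kτ) = e^(−0.02033 × 39.2) = 0.4507
Accumulation ratio R = 1 / (1 − e^(−kτ)) = 1 / (1 − 0.4507) = 1.820
Steady-state trough = C₀ × R × e^(−kτ) = 258 × 1.820 × 0.4507 = 211.6 mg/L

210 mg/L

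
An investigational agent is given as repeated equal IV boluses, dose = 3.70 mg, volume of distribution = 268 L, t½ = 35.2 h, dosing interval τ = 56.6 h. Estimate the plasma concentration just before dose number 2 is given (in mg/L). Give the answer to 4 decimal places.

C₀ per dose = Dose / Vd = 3.70 / 268 = 0.01381 mg/L
k = ln2 / t½ = 0.693147 / 35.2 = 0.01969 h⁻¹
Fraction remaining after one interval: r = e^(−kτ) = e^(−0.01969 × 56.6) = 0.3281
Before dose 2, 1 dose has been given (aged 1τ).
C_trough = C₀ × r = 0.01381 × 0.3281 = 0.004531 mg/L

0.0045 mg/L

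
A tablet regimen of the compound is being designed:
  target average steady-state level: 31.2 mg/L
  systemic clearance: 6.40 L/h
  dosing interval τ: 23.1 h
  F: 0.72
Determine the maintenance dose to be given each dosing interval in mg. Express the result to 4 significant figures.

At steady state, F × (Dose/τ) = Css × CL.
Dose = Css × CL × τ / F = 31.2 × 6.400 × 23.1 / 0.72 = 6406 mg

6406 mg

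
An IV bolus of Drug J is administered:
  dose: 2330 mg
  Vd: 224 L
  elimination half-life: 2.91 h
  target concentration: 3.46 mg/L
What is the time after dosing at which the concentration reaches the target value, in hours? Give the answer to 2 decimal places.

C₀ = Dose / Vd = 2330 / 224 = 10.40 mg/L
k = ln2 / t½ = 0.693147 / 2.91 = 0.2382 h⁻¹
t = ln(C₀ / C) / k = ln(10.40 / 3.46) / 0.2382
  = ln(3.006) / 0.2382 = 1.101 / 0.2382 = 4.622 h

4.62 h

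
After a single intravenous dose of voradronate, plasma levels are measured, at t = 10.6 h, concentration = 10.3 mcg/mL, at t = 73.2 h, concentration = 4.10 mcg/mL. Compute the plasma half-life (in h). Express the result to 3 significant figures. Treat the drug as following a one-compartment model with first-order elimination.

47.1 h

k = ln(C₁/C₂) / (t₂ − t₁) = ln(10.3/4.10) / (73.2 − 10.6)
  = 0.9212 / 62.60 = 0.01472 h⁻¹
t½ = ln2 / k = 0.693147 / 0.01472 = 47.09 h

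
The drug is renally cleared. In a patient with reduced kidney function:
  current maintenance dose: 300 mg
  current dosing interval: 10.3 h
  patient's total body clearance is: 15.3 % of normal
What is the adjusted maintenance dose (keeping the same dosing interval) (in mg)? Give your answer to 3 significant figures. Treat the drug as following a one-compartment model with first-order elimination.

To keep the same average steady-state level, dosing rate must scale with clearance.
CL ratio = 15.3 / 100 = 0.1530
New dose (same interval) = 300 × 0.1530 = 45.90 mg

45.9 mg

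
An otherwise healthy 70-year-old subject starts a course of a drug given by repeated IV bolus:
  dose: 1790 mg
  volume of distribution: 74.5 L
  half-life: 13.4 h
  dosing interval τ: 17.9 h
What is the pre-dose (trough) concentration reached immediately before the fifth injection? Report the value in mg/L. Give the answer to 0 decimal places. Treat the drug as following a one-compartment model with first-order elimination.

C₀ per dose = Dose / Vd = 1790 / 74.5 = 24.03 mg/L
k = ln2 / t½ = 0.693147 / 13.4 = 0.05173 h⁻¹
Fraction remaining after one interval: r = e^(−kτ) = e^(−0.05173 × 17.9) = 0.3961
Before dose 5, 4 doses have been given (aged 1τ, 2τ, 3τ, 4τ).
C_trough = C₀ × (r + r² + … + r^4) = C₀ × r(1−r^4)/(1−r)
        = 24.03 × 0.3961 × (1 − 0.02462) / (1 − 0.3961) = 15.37 mg/L

15 mg/L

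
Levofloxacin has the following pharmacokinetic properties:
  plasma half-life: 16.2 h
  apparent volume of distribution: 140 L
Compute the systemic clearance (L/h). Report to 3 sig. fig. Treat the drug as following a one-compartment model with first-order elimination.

5.99 L/h

k = ln2 / t½ = 0.693147 / 16.2 = 0.04279 h⁻¹
CL = k × Vd = 0.04279 × 140 = 5.991 L/h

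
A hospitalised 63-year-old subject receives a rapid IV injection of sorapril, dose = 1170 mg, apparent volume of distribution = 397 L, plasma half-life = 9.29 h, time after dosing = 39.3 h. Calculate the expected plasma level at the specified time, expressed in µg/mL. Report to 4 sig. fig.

0.1570 µg/mL

C₀ = Dose / Vd = 1170 / 397 = 2.947 mg/L
k = ln2 / t½ = 0.693147 / 9.29 = 0.07461 h⁻¹
C = C₀ · e^(−k·t) = 2.947 × e^(−0.07461 × 39.3)
  = 2.947 × 0.05328 = 0.1570 mg/L
(0.1570 mg/L = 0.1570 µg/mL)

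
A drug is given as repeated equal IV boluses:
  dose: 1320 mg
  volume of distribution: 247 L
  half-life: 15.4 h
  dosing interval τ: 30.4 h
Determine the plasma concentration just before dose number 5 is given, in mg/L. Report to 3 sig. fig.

1.82 mg/L

C₀ per dose = Dose / Vd = 1320 / 247 = 5.344 mg/L
k = ln2 / t½ = 0.693147 / 15.4 = 0.04501 h⁻¹
Fraction remaining after one interval: r = e^(−kτ) = e^(−0.04501 × 30.4) = 0.2545
Before dose 5, 4 doses have been given (aged 1τ, 2τ, 3τ, 4τ).
C_trough = C₀ × (r + r² + … + r^4) = C₀ × r(1−r^4)/(1−r)
        = 5.344 × 0.2545 × (1 − 0.004195) / (1 − 0.2545) = 1.817 mg/L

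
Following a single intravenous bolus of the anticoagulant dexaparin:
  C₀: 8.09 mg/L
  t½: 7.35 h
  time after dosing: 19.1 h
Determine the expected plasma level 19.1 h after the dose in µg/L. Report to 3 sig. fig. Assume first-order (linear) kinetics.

k = ln2 / t½ = 0.693147 / 7.35 = 0.09431 h⁻¹
C = C₀ · e^(−k·t) = 8.090 × e^(−0.09431 × 19.1)
  = 8.090 × 0.1651 = 1.336 mg/L
Convert: 1.336 mg/L × 1000 = 1336 µg/L

1340 µg/L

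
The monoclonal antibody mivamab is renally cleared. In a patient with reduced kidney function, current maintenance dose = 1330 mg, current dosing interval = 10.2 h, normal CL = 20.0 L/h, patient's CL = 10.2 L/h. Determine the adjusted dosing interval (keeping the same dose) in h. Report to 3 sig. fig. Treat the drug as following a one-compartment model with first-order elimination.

To keep the same average steady-state level, dosing rate must scale with clearance.
CL ratio = 10.2 / 20.0 = 0.5100
New interval (same dose) = 10.2 / 0.5100 = 20.00 h

20.0 h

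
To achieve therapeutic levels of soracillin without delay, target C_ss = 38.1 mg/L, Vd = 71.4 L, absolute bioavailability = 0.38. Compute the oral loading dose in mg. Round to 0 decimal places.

LD = Css × Vd / F = 38.1 × 71.4 / 0.38 = 7159 mg

7159 mg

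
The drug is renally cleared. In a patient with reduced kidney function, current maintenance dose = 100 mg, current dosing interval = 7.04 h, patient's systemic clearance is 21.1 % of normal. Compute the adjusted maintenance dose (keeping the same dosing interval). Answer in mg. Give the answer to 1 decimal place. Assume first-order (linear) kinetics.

21.1 mg

To keep the same average steady-state level, dosing rate must scale with clearance.
CL ratio = 21.1 / 100 = 0.2110
New dose (same interval) = 100 × 0.2110 = 21.10 mg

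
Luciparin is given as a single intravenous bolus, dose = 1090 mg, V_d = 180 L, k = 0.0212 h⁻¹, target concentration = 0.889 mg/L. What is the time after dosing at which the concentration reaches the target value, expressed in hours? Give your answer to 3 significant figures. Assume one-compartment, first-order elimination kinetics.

90.5 h

C₀ = Dose / Vd = 1090 / 180 = 6.056 mg/L
t = ln(C₀ / C) / k = ln(6.056 / 0.889) / 0.02120
  = ln(6.812) / 0.02120 = 1.919 / 0.02120 = 90.52 h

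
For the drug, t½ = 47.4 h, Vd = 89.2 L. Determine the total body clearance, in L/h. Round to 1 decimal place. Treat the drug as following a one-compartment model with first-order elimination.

1.3 L/h

k = ln2 / t½ = 0.693147 / 47.4 = 0.01462 h⁻¹
CL = k × Vd = 0.01462 × 89.2 = 1.304 L/h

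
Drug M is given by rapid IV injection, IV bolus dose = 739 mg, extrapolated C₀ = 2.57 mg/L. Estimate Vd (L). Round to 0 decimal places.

Vd = Dose / C₀ = 739.0 / 2.57 = 287.5 L

288 L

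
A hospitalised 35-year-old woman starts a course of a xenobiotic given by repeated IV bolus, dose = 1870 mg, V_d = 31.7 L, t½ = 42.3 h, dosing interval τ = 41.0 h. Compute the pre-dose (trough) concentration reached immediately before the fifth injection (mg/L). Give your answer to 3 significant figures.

C₀ per dose = Dose / Vd = 1870 / 31.7 = 58.99 mg/L
k = ln2 / t½ = 0.693147 / 42.3 = 0.01639 h⁻¹
Fraction remaining after one interval: r = e^(−kτ) = e^(−0.01639 × 41.0) = 0.5107
Before dose 5, 4 doses have been given (aged 1τ, 2τ, 3τ, 4τ).
C_trough = C₀ × (r + r² + … + r^4) = C₀ × r(1−r^4)/(1−r)
        = 58.99 × 0.5107 × (1 − 0.06802) / (1 − 0.5107) = 57.38 mg/L

57.4 mg/L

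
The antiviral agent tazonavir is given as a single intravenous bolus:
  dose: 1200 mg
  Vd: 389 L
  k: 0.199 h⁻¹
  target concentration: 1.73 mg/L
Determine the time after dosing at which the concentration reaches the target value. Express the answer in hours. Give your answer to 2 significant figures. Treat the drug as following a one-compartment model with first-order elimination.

C₀ = Dose / Vd = 1200 / 389 = 3.085 mg/L
t = ln(C₀ / C) / k = ln(3.085 / 1.73) / 0.1990
  = ln(1.783) / 0.1990 = 0.5783 / 0.1990 = 2.906 h

2.9 h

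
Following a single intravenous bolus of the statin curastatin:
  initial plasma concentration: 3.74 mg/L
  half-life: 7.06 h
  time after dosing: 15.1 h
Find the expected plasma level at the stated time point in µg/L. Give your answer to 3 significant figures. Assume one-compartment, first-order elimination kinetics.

k = ln2 / t½ = 0.693147 / 7.06 = 0.09818 h⁻¹
C = C₀ · e^(−k·t) = 3.740 × e^(−0.09818 × 15.1)
  = 3.740 × 0.2271 = 0.8494 mg/L
Convert: 0.8494 mg/L × 1000 = 849.4 µg/L

849 µg/L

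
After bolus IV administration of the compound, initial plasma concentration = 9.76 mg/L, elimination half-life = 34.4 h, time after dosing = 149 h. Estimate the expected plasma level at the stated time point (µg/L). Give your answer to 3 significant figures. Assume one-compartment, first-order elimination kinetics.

485 µg/L

k = ln2 / t½ = 0.693147 / 34.4 = 0.02015 h⁻¹
C = C₀ · e^(−k·t) = 9.760 × e^(−0.02015 × 149)
  = 9.760 × 0.04967 = 0.4848 mg/L
Convert: 0.4848 mg/L × 1000 = 484.8 µg/L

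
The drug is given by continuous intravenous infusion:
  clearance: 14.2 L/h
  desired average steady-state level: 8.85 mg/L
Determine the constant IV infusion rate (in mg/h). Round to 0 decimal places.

126 mg/h

At steady state, infusion rate R₀ = Css × CL = 8.85 × 14.20 = 125.7 mg/h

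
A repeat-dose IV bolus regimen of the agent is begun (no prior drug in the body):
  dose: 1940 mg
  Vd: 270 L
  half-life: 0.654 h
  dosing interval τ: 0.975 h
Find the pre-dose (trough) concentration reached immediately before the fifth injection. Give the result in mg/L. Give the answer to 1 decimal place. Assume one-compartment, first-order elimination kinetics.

3.9 mg/L

C₀ per dose = Dose / Vd = 1940 / 270 = 7.185 mg/L
k = ln2 / t½ = 0.693147 / 0.654 = 1.060 h⁻¹
Fraction remaining after one interval: r = e^(−kτ) = e^(−1.060 × 0.975) = 0.3558
Before dose 5, 4 doses have been given (aged 1τ, 2τ, 3τ, 4τ).
C_trough = C₀ × (r + r² + … + r^4) = C₀ × r(1−r^4)/(1−r)
        = 7.185 × 0.3558 × (1 − 0.01603) / (1 − 0.3558) = 3.905 mg/L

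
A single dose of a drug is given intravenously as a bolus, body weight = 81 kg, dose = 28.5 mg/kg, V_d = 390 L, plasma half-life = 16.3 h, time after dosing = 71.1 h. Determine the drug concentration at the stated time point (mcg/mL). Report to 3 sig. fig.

0.288 mcg/mL

Total dose = 28.5 × 81 = 2309 mg
C₀ = Dose / Vd = 2309 / 390 = 5.921 mg/L
k = ln2 / t½ = 0.693147 / 16.3 = 0.04252 h⁻¹
C = C₀ · e^(−k·t) = 5.921 × e^(−0.04252 × 71.1)
  = 5.921 × 0.04865 = 0.2881 mg/L
(0.2881 mg/L = 0.2881 mcg/mL)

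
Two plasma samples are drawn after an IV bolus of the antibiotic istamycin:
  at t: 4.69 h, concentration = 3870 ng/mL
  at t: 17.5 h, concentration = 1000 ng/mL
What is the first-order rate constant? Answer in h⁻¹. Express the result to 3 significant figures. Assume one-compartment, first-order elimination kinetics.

0.106 h⁻¹

k = ln(C₁/C₂) / (t₂ − t₁) = ln(3870/1000) / (17.5 − 4.69)
  = 1.353 / 12.81 = 0.1056 h⁻¹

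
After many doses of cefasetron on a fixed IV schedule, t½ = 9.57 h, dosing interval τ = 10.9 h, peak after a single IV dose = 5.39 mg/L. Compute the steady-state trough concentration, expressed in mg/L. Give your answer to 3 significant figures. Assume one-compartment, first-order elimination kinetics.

k = ln2 / t½ = 0.693147 / 9.57 = 0.07243 h⁻¹
e^(−kτ) = e^(−0.07243 × 10.9) = 0.4541
Accumulation ratio R = 1 / (1 − e^(−kτ)) = 1 / (1 − 0.4541) = 1.832
Steady-state trough = C₀ × R × e^(−kτ) = 5.39 × 1.832 × 0.4541 = 4.484 mg/L

4.48 mg/L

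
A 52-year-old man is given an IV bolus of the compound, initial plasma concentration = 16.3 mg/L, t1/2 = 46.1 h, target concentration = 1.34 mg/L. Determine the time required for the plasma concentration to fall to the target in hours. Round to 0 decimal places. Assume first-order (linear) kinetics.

k = ln2 / t½ = 0.693147 / 46.1 = 0.01504 h⁻¹
t = ln(C₀ / C) / k = ln(16.30 / 1.34) / 0.01504
  = ln(12.16) / 0.01504 = 2.498 / 0.01504 = 166.1 h

166 h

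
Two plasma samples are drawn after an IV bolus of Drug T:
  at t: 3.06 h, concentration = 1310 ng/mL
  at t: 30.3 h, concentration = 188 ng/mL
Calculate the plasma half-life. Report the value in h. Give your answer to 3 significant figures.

9.73 h

k = ln(C₁/C₂) / (t₂ − t₁) = ln(1310/188) / (30.3 − 3.06)
  = 1.941 / 27.24 = 0.07126 h⁻¹
t½ = ln2 / k = 0.693147 / 0.07126 = 9.727 h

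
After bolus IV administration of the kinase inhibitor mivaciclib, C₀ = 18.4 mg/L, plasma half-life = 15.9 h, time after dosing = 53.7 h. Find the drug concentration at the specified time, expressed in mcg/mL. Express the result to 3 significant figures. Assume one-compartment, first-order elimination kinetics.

k = ln2 / t½ = 0.693147 / 15.9 = 0.04359 h⁻¹
C = C₀ · e^(−k·t) = 18.40 × e^(−0.04359 × 53.7)
  = 18.40 × 0.09625 = 1.771 mg/L
(1.771 mg/L = 1.771 mcg/mL)

1.77 mcg/mL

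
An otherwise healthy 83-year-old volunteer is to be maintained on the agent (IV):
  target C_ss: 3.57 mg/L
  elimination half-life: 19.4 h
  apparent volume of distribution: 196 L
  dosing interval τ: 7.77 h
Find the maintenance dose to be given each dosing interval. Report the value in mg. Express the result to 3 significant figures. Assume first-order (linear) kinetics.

194 mg

k = ln2 / t½ = 0.693147 / 19.4 = 0.03573 h⁻¹
CL = k × Vd = 0.03573 × 196 = 7.003 L/h
At steady state, Dose/τ = Css × CL.
Dose = Css × CL × τ = 3.57 × 7.003 × 7.77 = 194.3 mg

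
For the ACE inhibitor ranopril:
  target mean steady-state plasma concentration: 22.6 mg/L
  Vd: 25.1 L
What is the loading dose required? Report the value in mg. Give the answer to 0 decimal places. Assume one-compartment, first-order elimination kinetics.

567 mg

LD = Css × Vd = 22.6 × 25.1 = 567.3 mg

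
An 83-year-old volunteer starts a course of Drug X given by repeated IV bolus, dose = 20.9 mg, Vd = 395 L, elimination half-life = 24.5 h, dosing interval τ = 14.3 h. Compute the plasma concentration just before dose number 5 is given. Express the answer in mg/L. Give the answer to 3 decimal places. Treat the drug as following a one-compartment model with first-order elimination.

0.085 mg/L

C₀ per dose = Dose / Vd = 20.9 / 395 = 0.05291 mg/L
k = ln2 / t½ = 0.693147 / 24.5 = 0.02829 h⁻¹
Fraction remaining after one interval: r = e^(−kτ) = e^(−0.02829 × 14.3) = 0.6673
Before dose 5, 4 doses have been given (aged 1τ, 2τ, 3τ, 4τ).
C_trough = C₀ × (r + r² + … + r^4) = C₀ × r(1−r^4)/(1−r)
        = 0.05291 × 0.6673 × (1 − 0.1983) / (1 − 0.6673) = 0.08508 mg/L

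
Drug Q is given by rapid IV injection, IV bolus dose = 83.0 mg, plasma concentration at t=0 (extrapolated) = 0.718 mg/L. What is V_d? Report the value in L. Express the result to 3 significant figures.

Vd = Dose / C₀ = 83.00 / 0.718 = 115.6 L

116 L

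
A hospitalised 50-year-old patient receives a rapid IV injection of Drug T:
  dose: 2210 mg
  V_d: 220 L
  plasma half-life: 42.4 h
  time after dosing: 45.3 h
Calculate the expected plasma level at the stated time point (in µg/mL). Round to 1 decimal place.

C₀ = Dose / Vd = 2210 / 220 = 10.05 mg/L
k = ln2 / t½ = 0.693147 / 42.4 = 0.01635 h⁻¹
C = C₀ · e^(−k·t) = 10.05 × e^(−0.01635 × 45.3)
  = 10.05 × 0.4768 = 4.792 mg/L
(4.792 mg/L = 4.792 µg/mL)

4.8 µg/mL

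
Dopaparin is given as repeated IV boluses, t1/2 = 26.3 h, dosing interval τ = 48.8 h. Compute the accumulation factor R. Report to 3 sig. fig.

k = ln2 / t½ = 0.693147 / 26.3 = 0.02636 h⁻¹
e^(−kτ) = e^(−0.02636 × 48.8) = 0.2763
Accumulation ratio R = 1 / (1 − e^(−kτ)) = 1 / (1 − 0.2763) = 1.382

1.38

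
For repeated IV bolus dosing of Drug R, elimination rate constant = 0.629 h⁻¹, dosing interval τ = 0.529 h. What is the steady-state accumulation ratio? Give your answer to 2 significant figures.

3.5

e^(−kτ) = e^(−0.6290 × 0.529) = 0.7170
Accumulation ratio R = 1 / (1 − e^(−kτ)) = 1 / (1 − 0.7170) = 3.534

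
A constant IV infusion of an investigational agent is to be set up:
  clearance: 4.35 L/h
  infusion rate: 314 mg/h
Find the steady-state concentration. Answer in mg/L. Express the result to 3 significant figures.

72.2 mg/L

At steady state Css = R₀ / CL = 314 / 4.350 = 72.18 mg/L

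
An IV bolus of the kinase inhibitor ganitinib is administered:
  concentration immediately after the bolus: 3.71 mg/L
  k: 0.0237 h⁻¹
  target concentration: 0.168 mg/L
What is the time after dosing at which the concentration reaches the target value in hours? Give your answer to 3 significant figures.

t = ln(C₀ / C) / k = ln(3.710 / 0.168) / 0.02370
  = ln(22.08) / 0.02370 = 3.095 / 0.02370 = 130.6 h

131 h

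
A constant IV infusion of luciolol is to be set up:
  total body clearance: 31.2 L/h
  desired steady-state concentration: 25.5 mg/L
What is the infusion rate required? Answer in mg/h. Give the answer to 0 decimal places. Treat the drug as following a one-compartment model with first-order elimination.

At steady state, infusion rate R₀ = Css × CL = 25.5 × 31.20 = 795.6 mg/h

796 mg/h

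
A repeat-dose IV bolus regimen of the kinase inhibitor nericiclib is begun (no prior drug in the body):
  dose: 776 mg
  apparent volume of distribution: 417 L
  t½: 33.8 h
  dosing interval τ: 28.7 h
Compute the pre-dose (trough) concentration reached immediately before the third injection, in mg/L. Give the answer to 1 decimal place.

C₀ per dose = Dose / Vd = 776 / 417 = 1.861 mg/L
k = ln2 / t½ = 0.693147 / 33.8 = 0.02051 h⁻¹
Fraction remaining after one interval: r = e^(−kτ) = e^(−0.02051 × 28.7) = 0.5551
Before dose 3, 2 doses have been given (aged 1τ, 2τ).
C_trough = C₀ × (r + r²) = 1.861 × (0.5551 + 0.3081) = 1.606 mg/L

1.6 mg/L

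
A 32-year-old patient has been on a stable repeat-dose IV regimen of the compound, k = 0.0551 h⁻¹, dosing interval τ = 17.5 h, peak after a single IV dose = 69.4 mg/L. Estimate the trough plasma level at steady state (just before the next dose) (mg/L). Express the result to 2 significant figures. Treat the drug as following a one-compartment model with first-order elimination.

e^(−kτ) = e^(−0.05510 × 17.5) = 0.3813
Accumulation ratio R = 1 / (1 − e^(−kτ)) = 1 / (1 − 0.3813) = 1.616
Steady-state trough = C₀ × R × e^(−kτ) = 69.4 × 1.616 × 0.3813 = 42.76 mg/L

43 mg/L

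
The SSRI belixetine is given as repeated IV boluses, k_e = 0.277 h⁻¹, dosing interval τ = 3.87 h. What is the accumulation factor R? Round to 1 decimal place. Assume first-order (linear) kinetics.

1.5

e^(−kτ) = e^(−0.2770 × 3.87) = 0.3423
Accumulation ratio R = 1 / (1 − e^(−kτ)) = 1 / (1 − 0.3423) = 1.520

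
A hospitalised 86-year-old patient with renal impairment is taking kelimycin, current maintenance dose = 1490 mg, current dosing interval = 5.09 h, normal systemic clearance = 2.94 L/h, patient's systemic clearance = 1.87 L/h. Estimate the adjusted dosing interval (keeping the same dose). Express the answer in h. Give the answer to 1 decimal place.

8.0 h

To keep the same average steady-state level, dosing rate must scale with clearance.
CL ratio = 1.87 / 2.94 = 0.6361
New interval (same dose) = 5.09 / 0.6361 = 8.002 h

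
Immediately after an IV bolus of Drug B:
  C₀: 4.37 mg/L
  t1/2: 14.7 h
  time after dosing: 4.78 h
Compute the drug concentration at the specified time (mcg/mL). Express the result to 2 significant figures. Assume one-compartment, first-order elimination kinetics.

k = ln2 / t½ = 0.693147 / 14.7 = 0.04715 h⁻¹
C = C₀ · e^(−k·t) = 4.370 × e^(−0.04715 × 4.78)
  = 4.370 × 0.7982 = 3.488 mg/L
(3.488 mg/L = 3.488 mcg/mL)

3.5 mcg/mL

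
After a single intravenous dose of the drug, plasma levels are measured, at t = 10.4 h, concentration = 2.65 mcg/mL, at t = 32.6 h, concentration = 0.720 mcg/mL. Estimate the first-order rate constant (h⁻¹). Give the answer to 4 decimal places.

0.0587 h⁻¹

k = ln(C₁/C₂) / (t₂ − t₁) = ln(2.65/0.720) / (32.6 − 10.4)
  = 1.303 / 22.20 = 0.05869 h⁻¹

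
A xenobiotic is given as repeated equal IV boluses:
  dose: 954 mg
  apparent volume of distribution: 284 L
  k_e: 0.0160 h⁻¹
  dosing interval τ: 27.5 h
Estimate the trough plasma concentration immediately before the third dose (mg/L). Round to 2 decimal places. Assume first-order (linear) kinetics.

C₀ per dose = Dose / Vd = 954 / 284 = 3.359 mg/L
Fraction remaining after one interval: r = e^(−kτ) = e^(−0.01600 × 27.5) = 0.6440
Before dose 3, 2 doses have been given (aged 1τ, 2τ).
C_trough = C₀ × (r + r²) = 3.359 × (0.6440 + 0.4147) = 3.556 mg/L

3.56 mg/L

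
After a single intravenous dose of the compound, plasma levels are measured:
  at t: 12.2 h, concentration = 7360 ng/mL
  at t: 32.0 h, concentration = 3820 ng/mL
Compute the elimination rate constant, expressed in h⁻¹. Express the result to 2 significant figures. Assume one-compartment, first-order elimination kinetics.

k = ln(C₁/C₂) / (t₂ − t₁) = ln(7360/3820) / (32.0 − 12.2)
  = 0.6558 / 19.80 = 0.03312 h⁻¹

0.033 h⁻¹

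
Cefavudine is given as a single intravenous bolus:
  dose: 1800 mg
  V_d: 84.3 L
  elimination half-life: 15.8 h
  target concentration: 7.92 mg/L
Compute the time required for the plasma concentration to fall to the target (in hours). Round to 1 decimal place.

C₀ = Dose / Vd = 1800 / 84.3 = 21.35 mg/L
k = ln2 / t½ = 0.693147 / 15.8 = 0.04387 h⁻¹
t = ln(C₀ / C) / k = ln(21.35 / 7.92) / 0.04387
  = ln(2.696) / 0.04387 = 0.9918 / 0.04387 = 22.61 h

22.6 h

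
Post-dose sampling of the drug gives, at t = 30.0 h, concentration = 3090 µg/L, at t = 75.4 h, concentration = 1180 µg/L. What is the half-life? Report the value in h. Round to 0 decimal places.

k = ln(C₁/C₂) / (t₂ − t₁) = ln(3090/1180) / (75.4 − 30.0)
  = 0.9627 / 45.40 = 0.02120 h⁻¹
t½ = ln2 / k = 0.693147 / 0.02120 = 32.70 h

33 h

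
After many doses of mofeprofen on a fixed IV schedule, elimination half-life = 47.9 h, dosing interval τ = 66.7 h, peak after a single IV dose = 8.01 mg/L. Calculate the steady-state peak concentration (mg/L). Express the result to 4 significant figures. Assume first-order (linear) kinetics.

12.94 mg/L

k = ln2 / t½ = 0.693147 / 47.9 = 0.01447 h⁻¹
e^(−kτ) = e^(−0.01447 × 66.7) = 0.3809
Accumulation ratio R = 1 / (1 − e^(−kτ)) = 1 / (1 − 0.3809) = 1.615
Steady-state peak = C₀ × R = 8.01 × 1.615 = 12.94 mg/L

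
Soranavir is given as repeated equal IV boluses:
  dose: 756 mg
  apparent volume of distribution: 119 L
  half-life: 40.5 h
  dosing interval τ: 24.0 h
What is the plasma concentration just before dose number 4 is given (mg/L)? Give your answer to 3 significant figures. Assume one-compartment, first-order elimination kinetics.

8.86 mg/L

C₀ per dose = Dose / Vd = 756 / 119 = 6.353 mg/L
k = ln2 / t½ = 0.693147 / 40.5 = 0.01711 h⁻¹
Fraction remaining after one interval: r = e^(−kτ) = e^(−0.01711 × 24.0) = 0.6632
Before dose 4, 3 doses have been given (aged 1τ, 2τ, 3τ).
C_trough = C₀ × (r + r² + … + r^3) = C₀ × r(1−r^3)/(1−r)
        = 6.353 × 0.6632 × (1 − 0.2917) / (1 − 0.6632) = 8.861 mg/L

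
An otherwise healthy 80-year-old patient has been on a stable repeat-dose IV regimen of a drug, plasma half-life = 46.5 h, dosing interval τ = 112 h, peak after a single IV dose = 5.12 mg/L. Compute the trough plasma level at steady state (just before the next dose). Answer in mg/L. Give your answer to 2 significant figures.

1.2 mg/L

k = ln2 / t½ = 0.693147 / 46.5 = 0.01491 h⁻¹
e^(−kτ) = e^(−0.01491 × 112) = 0.1883
Accumulation ratio R = 1 / (1 − e^(−kτ)) = 1 / (1 − 0.1883) = 1.232
Steady-state trough = C₀ × R × e^(−kτ) = 5.12 × 1.232 × 0.1883 = 1.188 mg/L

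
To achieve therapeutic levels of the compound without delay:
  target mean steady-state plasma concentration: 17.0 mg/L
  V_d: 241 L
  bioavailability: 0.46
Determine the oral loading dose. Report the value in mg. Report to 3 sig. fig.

LD = Css × Vd / F = 17.0 × 241 / 0.46 = 8907 mg

8910 mg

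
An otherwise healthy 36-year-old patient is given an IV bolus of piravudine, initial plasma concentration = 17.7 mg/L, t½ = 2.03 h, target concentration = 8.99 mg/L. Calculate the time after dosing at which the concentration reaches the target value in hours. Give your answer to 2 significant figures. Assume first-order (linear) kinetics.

k = ln2 / t½ = 0.693147 / 2.03 = 0.3415 h⁻¹
t = ln(C₀ / C) / k = ln(17.70 / 8.99) / 0.3415
  = ln(1.969) / 0.3415 = 0.6775 / 0.3415 = 1.984 h

2.0 h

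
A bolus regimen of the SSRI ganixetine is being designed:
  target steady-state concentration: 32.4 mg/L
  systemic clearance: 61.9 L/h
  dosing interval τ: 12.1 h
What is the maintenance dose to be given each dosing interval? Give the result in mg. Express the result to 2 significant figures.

At steady state, Dose/τ = Css × CL.
Dose = Css × CL × τ = 32.4 × 61.90 × 12.1 = 24270 mg

24000 mg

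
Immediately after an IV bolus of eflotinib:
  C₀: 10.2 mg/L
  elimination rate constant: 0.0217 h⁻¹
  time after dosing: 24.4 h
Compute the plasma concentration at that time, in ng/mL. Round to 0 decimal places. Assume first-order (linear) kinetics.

6007 ng/mL

C = C₀ · e^(−k·t) = 10.20 × e^(−0.02170 × 24.4)
  = 10.20 × 0.5889 = 6.007 mg/L
Convert: 6.007 mg/L × 1000 = 6007 ng/mL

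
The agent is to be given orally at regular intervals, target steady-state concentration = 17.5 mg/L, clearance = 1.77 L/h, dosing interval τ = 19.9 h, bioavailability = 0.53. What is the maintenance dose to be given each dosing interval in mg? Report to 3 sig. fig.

At steady state, F × (Dose/τ) = Css × CL.
Dose = Css × CL × τ / F = 17.5 × 1.770 × 19.9 / 0.53 = 1163 mg

1160 mg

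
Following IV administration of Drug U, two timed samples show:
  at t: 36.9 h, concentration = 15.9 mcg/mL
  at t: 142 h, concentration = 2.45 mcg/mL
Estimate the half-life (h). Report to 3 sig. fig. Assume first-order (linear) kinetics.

k = ln(C₁/C₂) / (t₂ − t₁) = ln(15.9/2.45) / (142 − 36.9)
  = 1.870 / 105.1 = 0.01779 h⁻¹
t½ = ln2 / k = 0.693147 / 0.01779 = 38.96 h

39.0 h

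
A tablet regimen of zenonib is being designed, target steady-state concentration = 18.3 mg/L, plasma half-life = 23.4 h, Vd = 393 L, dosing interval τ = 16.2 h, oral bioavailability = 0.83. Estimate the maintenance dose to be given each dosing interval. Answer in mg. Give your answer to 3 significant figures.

k = ln2 / t½ = 0.693147 / 23.4 = 0.02962 h⁻¹
CL = k × Vd = 0.02962 × 393 = 11.64 L/h
At steady state, F × (Dose/τ) = Css × CL.
Dose = Css × CL × τ / F = 18.3 × 11.64 × 16.2 / 0.83 = 4158 mg

4160 mg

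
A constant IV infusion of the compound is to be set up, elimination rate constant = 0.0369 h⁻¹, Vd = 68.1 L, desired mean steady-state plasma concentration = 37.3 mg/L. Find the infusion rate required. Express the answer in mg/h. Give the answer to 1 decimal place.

93.7 mg/h

CL = k × Vd = 0.03690 × 68.1 = 2.513 L/h
At steady state, infusion rate R₀ = Css × CL = 37.3 × 2.513 = 93.73 mg/h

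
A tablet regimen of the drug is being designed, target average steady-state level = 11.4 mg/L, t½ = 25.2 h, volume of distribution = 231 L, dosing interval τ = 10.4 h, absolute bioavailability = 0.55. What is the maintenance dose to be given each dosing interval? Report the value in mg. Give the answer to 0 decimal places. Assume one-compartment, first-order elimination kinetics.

1370 mg

k = ln2 / t½ = 0.693147 / 25.2 = 0.02751 h⁻¹
CL = k × Vd = 0.02751 × 231 = 6.355 L/h
At steady state, F × (Dose/τ) = Css × CL.
Dose = Css × CL × τ / F = 11.4 × 6.355 × 10.4 / 0.55 = 1370 mg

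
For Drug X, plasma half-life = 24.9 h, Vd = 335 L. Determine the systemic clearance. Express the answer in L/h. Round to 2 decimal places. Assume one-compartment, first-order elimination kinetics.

k = ln2 / t½ = 0.693147 / 24.9 = 0.02784 h⁻¹
CL = k × Vd = 0.02784 × 335 = 9.326 L/h

9.33 L/h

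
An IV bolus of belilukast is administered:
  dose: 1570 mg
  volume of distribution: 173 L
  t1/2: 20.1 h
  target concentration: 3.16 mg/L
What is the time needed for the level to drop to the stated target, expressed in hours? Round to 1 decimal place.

C₀ = Dose / Vd = 1570 / 173 = 9.075 mg/L
k = ln2 / t½ = 0.693147 / 20.1 = 0.03448 h⁻¹
t = ln(C₀ / C) / k = ln(9.075 / 3.16) / 0.03448
  = ln(2.872) / 0.03448 = 1.055 / 0.03448 = 30.60 h

30.6 h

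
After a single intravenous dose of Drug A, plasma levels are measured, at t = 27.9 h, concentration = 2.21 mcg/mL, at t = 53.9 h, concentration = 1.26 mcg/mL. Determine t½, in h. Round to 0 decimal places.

k = ln(C₁/C₂) / (t₂ − t₁) = ln(2.21/1.26) / (53.9 − 27.9)
  = 0.5619 / 26.00 = 0.02161 h⁻¹
t½ = ln2 / k = 0.693147 / 0.02161 = 32.08 h

32 h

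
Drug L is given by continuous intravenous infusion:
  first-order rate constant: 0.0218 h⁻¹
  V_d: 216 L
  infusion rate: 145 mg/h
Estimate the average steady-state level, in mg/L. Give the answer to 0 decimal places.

31 mg/L

CL = k × Vd = 0.02180 × 216 = 4.709 L/h
At steady state Css = R₀ / CL = 145 / 4.709 = 30.79 mg/L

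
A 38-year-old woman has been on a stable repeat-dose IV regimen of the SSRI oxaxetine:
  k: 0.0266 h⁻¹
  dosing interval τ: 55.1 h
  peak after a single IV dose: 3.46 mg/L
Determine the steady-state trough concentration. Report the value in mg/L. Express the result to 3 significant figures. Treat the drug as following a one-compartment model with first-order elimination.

1.04 mg/L

e^(−kτ) = e^(−0.02660 × 55.1) = 0.2309
Accumulation ratio R = 1 / (1 − e^(−kτ)) = 1 / (1 − 0.2309) = 1.300
Steady-state trough = C₀ × R × e^(−kτ) = 3.46 × 1.300 × 0.2309 = 1.039 mg/L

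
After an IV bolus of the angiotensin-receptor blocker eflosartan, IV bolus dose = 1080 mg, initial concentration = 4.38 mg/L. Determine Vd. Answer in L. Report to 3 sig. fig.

247 L

Vd = Dose / C₀ = 1080 / 4.38 = 246.6 L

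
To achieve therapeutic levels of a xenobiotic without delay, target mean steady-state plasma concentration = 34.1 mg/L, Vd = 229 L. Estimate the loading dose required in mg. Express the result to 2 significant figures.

7800 mg

LD = Css × Vd = 34.1 × 229 = 7809 mg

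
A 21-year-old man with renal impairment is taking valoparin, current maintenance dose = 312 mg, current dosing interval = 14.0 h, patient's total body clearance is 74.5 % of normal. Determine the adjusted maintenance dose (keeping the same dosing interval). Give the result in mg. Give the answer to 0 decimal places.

To keep the same average steady-state level, dosing rate must scale with clearance.
CL ratio = 74.5 / 100 = 0.7450
New dose (same interval) = 312 × 0.7450 = 232.4 mg

232 mg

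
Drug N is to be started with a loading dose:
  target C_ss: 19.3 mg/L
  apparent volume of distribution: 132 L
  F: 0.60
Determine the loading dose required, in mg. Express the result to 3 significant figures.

4250 mg

LD = Css × Vd / F = 19.3 × 132 / 0.60 = 4246 mg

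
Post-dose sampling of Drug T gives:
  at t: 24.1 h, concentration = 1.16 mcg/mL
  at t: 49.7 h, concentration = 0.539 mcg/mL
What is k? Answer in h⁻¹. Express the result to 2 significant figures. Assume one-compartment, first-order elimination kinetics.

0.030 h⁻¹

k = ln(C₁/C₂) / (t₂ − t₁) = ln(1.16/0.539) / (49.7 − 24.1)
  = 0.7665 / 25.60 = 0.02994 h⁻¹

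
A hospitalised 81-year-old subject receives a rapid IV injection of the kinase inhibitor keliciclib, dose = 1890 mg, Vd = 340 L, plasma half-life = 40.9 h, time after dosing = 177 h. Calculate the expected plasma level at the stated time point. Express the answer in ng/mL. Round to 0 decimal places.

277 ng/mL

C₀ = Dose / Vd = 1890 / 340 = 5.559 mg/L
k = ln2 / t½ = 0.693147 / 40.9 = 0.01695 h⁻¹
C = C₀ · e^(−k·t) = 5.559 × e^(−0.01695 × 177)
  = 5.559 × 0.04978 = 0.2767 mg/L
Convert: 0.2767 mg/L × 1000 = 276.7 ng/mL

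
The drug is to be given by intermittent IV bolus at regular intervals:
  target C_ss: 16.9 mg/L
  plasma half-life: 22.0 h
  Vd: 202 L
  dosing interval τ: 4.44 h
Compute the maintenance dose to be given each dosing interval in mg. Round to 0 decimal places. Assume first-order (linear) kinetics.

478 mg

k = ln2 / t½ = 0.693147 / 22.0 = 0.03151 h⁻¹
CL = k × Vd = 0.03151 × 202 = 6.365 L/h
At steady state, Dose/τ = Css × CL.
Dose = Css × CL × τ = 16.9 × 6.365 × 4.44 = 477.6 mg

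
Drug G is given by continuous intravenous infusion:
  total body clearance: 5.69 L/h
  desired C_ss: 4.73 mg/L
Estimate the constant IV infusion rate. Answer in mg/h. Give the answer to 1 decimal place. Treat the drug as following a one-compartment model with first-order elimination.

At steady state, infusion rate R₀ = Css × CL = 4.73 × 5.690 = 26.91 mg/h

26.9 mg/h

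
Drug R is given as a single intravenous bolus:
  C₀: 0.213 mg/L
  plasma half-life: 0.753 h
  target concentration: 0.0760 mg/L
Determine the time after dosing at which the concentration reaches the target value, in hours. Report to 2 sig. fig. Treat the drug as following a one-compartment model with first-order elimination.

1.1 h

k = ln2 / t½ = 0.693147 / 0.753 = 0.9205 h⁻¹
t = ln(C₀ / C) / k = ln(0.2130 / 0.0760) / 0.9205
  = ln(2.803) / 0.9205 = 1.031 / 0.9205 = 1.120 h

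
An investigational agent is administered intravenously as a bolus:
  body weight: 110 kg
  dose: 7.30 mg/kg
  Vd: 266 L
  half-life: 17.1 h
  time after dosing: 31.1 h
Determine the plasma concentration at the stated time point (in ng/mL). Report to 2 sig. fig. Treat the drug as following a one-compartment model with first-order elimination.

Total dose = 7.30 × 110 = 803.0 mg
C₀ = Dose / Vd = 803.0 / 266 = 3.019 mg/L
k = ln2 / t½ = 0.693147 / 17.1 = 0.04053 h⁻¹
C = C₀ · e^(−k·t) = 3.019 × e^(−0.04053 × 31.1)
  = 3.019 × 0.2835 = 0.8559 mg/L
Convert: 0.8559 mg/L × 1000 = 855.9 ng/mL

860 ng/mL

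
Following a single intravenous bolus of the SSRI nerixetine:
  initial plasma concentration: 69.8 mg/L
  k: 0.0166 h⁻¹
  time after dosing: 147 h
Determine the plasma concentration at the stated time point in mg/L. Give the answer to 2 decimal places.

C = C₀ · e^(−k·t) = 69.80 × e^(−0.01660 × 147)
  = 69.80 × 0.08714 = 6.082 mg/L

6.08 mg/L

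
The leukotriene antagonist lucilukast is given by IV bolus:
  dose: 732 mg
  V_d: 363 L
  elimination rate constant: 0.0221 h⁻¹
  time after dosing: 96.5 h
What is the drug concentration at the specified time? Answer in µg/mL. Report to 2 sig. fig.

0.24 µg/mL

C₀ = Dose / Vd = 732.0 / 363 = 2.017 mg/L
C = C₀ · e^(−k·t) = 2.017 × e^(−0.02210 × 96.5)
  = 2.017 × 0.1185 = 0.2390 mg/L
(0.2390 mg/L = 0.2390 µg/mL)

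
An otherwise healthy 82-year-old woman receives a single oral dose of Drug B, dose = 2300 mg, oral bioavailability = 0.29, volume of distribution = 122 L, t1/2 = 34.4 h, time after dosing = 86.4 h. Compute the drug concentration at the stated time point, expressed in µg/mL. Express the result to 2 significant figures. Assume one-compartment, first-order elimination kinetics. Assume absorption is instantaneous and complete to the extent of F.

0.96 µg/mL

Amount reaching circulation = F × Dose = 0.29 × 2300 = 667.0 mg
C₀ = F·Dose / Vd = 667.0 / 122 = 5.467 mg/L
k = ln2 / t½ = 0.693147 / 34.4 = 0.02015 h⁻¹
C = C₀ · e^(−k·t) = 5.467 × e^(−0.02015 × 86.4)
  = 5.467 × 0.1754 = 0.9589 mg/L
(0.9589 mg/L = 0.9589 µg/mL)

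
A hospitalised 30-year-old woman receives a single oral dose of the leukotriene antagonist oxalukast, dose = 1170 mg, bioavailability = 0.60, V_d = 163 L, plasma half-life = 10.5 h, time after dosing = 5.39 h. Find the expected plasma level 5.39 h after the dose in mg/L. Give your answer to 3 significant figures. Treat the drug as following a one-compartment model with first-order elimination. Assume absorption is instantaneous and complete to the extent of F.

Amount reaching circulation = F × Dose = 0.60 × 1170 = 702.0 mg
C₀ = F·Dose / Vd = 702.0 / 163 = 4.307 mg/L
k = ln2 / t½ = 0.693147 / 10.5 = 0.06601 h⁻¹
C = C₀ · e^(−k·t) = 4.307 × e^(−0.06601 × 5.39)
  = 4.307 × 0.7006 = 3.017 mg/L

3.02 mg/L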